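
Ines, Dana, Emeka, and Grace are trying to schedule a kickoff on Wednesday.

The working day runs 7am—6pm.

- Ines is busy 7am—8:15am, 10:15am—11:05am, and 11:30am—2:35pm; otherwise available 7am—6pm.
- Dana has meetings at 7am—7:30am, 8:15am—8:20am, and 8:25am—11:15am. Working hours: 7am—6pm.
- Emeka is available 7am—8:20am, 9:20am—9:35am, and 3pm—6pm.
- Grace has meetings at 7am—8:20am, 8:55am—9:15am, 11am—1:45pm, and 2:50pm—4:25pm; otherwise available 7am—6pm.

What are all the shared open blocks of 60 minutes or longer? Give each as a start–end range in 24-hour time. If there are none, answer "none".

Ines free within 07:00–18:00: 08:15–10:15, 11:05–11:30, 14:35–18:00.
Dana free within 07:00–18:00: 07:30–08:15, 08:20–08:25, 11:15–18:00.
Grace free within 07:00–18:00: 08:20–08:55, 09:15–11:00, 13:45–14:50, 16:25–18:00.
Ines ∩ Dana: 08:20–08:25, 11:15–11:30, 14:35–18:00.
Ines ∩ Dana ∩ Emeka: 15:00–18:00.
Ines ∩ Dana ∩ Emeka ∩ Grace: 16:25–18:00.
Windows ≥ 60 min: 16:25–18:00.

16:25–18:00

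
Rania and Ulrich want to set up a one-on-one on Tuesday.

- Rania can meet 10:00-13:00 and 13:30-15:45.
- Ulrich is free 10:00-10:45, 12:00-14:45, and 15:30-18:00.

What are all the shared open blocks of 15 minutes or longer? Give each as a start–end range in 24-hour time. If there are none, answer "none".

Rania ∩ Ulrich: 10:00–10:45, 12:00–13:00, 13:30–14:45, 15:30–15:45.
Windows ≥ 15 min: 10:00–10:45, 12:00–13:00, 13:30–14:45, 15:30–15:45.

10:00–10:45, 12:00–13:00, 13:30–14:45, 15:30–15:45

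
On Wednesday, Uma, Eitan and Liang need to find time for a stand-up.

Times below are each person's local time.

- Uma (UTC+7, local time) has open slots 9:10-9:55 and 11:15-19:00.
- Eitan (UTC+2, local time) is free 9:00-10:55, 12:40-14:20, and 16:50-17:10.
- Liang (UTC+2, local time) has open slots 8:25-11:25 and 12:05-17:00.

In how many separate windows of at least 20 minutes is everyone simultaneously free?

Uma → UTC: 02:10–02:55, 04:15–12:00.
Eitan → UTC: 07:00–08:55, 10:40–12:20, 14:50–15:10.
Liang → UTC: 06:25–09:25, 10:05–15:00.
Uma ∩ Eitan: 07:00–08:55, 10:40–12:00.
Uma ∩ Eitan ∩ Liang: 07:00–08:55, 10:40–12:00.
Windows ≥ 20 min: 07:00–08:55, 10:40–12:00.
That's 2 windows.

2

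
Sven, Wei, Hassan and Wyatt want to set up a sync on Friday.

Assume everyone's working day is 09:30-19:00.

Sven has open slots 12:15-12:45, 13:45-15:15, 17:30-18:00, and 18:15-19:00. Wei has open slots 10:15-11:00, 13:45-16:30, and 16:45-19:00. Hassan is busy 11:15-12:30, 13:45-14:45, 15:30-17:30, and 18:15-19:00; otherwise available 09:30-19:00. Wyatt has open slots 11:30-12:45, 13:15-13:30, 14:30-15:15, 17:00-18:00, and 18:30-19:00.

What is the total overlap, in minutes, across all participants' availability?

60 minutes

Hassan free within 09:30–19:00: 09:30–11:15, 12:30–13:45, 14:45–15:30, 17:30–18:15.
Sven ∩ Wei: 13:45–15:15, 17:30–18:00, 18:15–19:00.
Sven ∩ Wei ∩ Hassan: 14:45–15:15, 17:30–18:00.
Sven ∩ Wei ∩ Hassan ∩ Wyatt: 14:45–15:15, 17:30–18:00.
Total common minutes: 30 + 30 = 60.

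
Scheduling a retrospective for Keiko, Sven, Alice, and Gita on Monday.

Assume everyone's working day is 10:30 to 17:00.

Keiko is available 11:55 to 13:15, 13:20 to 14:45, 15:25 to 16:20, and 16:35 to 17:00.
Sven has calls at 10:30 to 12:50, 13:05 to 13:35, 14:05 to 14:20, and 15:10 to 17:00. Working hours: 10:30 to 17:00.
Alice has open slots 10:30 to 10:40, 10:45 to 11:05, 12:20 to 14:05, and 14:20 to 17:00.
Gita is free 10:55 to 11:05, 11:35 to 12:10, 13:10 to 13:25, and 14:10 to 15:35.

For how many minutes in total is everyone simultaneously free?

Sven free within 10:30–17:00: 12:50–13:05, 13:35–14:05, 14:20–15:10.
Keiko ∩ Sven: 12:50–13:05, 13:35–14:05, 14:20–14:45.
Keiko ∩ Sven ∩ Alice: 12:50–13:05, 13:35–14:05, 14:20–14:45.
Keiko ∩ Sven ∩ Alice ∩ Gita: 14:20–14:45.
Total common minutes: 25.

25 minutes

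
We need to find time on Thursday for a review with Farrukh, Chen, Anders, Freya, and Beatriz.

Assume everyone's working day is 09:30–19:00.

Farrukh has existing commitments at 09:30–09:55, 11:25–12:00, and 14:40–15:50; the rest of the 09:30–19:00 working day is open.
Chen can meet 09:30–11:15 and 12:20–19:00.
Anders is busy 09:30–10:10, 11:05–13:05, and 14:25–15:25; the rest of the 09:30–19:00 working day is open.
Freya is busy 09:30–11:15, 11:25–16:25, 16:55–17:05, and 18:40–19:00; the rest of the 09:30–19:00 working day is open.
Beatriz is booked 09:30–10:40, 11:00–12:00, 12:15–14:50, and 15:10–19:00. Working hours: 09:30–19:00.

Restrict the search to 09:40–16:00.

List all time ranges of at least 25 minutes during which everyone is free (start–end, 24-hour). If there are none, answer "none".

none

Farrukh free within 09:30–19:00: 09:55–11:25, 12:00–14:40, 15:50–19:00.
Anders free within 09:30–19:00: 10:10–11:05, 13:05–14:25, 15:25–19:00.
Freya free within 09:30–19:00: 11:15–11:25, 16:25–16:55, 17:05–18:40.
Beatriz free within 09:30–19:00: 10:40–11:00, 12:00–12:15, 14:50–15:10.
Farrukh ∩ Chen: 09:55–11:15, 12:20–14:40, 15:50–19:00.
Farrukh ∩ Chen ∩ Anders: 10:10–11:05, 13:05–14:25, 15:50–19:00.
Farrukh ∩ Chen ∩ Anders ∩ Freya: 16:25–16:55, 17:05–18:40.
Farrukh ∩ Chen ∩ Anders ∩ Freya ∩ Beatriz: (none).
Restricted to 09:40–16:00: (none).
Windows ≥ 25 min: (none).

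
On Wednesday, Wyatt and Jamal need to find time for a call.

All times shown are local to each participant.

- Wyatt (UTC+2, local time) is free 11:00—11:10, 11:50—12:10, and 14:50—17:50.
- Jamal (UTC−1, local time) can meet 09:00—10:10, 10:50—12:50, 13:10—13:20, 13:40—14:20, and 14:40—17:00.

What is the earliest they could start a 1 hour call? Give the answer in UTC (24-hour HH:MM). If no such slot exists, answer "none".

12:50

Wyatt → UTC: 09:00–09:10, 09:50–10:10, 12:50–15:50.
Jamal → UTC: 10:00–11:10, 11:50–13:50, 14:10–14:20, 14:40–15:20, 15:40–18:00.
Wyatt ∩ Jamal: 10:00–10:10, 12:50–13:50, 14:10–14:20, 14:40–15:20, 15:40–15:50.
Windows ≥ 60 min: 12:50–13:50.
Earliest such window starts at 12:50.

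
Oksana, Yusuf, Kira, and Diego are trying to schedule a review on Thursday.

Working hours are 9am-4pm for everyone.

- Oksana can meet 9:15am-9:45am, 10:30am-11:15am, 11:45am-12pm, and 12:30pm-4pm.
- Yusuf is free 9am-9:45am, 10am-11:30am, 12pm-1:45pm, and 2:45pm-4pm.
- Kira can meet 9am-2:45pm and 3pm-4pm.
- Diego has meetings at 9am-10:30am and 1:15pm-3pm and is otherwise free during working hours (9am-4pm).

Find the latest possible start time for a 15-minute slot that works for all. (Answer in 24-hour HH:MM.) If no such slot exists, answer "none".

Diego free within 09:00–16:00: 10:30–13:15, 15:00–16:00.
Oksana ∩ Yusuf: 09:15–09:45, 10:30–11:15, 12:30–13:45, 14:45–16:00.
Oksana ∩ Yusuf ∩ Kira: 09:15–09:45, 10:30–11:15, 12:30–13:45, 15:00–16:00.
Oksana ∩ Yusuf ∩ Kira ∩ Diego: 10:30–11:15, 12:30–13:15, 15:00–16:00.
Windows ≥ 15 min: 10:30–11:15, 12:30–13:15, 15:00–16:00.
Latest start in the last window 15:00–16:00 is 16:00 − 15 min = 15:45.

15:45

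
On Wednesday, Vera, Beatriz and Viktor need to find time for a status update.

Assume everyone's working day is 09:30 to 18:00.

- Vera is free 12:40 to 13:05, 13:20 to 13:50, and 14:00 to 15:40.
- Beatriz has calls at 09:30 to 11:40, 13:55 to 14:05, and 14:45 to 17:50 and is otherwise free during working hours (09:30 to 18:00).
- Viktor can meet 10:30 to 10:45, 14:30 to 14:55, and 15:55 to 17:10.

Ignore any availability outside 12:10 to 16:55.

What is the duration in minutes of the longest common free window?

Beatriz free within 09:30–18:00: 11:40–13:55, 14:05–14:45, 17:50–18:00.
Vera ∩ Beatriz: 12:40–13:05, 13:20–13:50, 14:05–14:45.
Vera ∩ Beatriz ∩ Viktor: 14:30–14:45.
Restricted to 12:10–16:55: 14:30–14:45.
Single common window of 15 minutes.

15 minutes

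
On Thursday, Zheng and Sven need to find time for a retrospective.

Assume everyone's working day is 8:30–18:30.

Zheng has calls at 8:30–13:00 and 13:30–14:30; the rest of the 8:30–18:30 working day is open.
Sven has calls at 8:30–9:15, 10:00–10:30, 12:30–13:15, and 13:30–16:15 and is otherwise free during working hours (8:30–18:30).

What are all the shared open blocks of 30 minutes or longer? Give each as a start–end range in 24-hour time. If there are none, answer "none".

Zheng free within 08:30–18:30: 13:00–13:30, 14:30–18:30.
Sven free within 08:30–18:30: 09:15–10:00, 10:30–12:30, 13:15–13:30, 16:15–18:30.
Zheng ∩ Sven: 13:15–13:30, 16:15–18:30.
Windows ≥ 30 min: 16:15–18:30.

16:15–18:30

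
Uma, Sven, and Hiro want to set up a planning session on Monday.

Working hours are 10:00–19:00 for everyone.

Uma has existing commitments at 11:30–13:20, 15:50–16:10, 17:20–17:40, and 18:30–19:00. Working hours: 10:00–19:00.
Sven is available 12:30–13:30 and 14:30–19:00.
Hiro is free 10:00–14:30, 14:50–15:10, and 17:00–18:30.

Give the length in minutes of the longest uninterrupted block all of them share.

50 minutes

Uma free within 10:00–19:00: 10:00–11:30, 13:20–15:50, 16:10–17:20, 17:40–18:30.
Uma ∩ Sven: 13:20–13:30, 14:30–15:50, 16:10–17:20, 17:40–18:30.
Uma ∩ Sven ∩ Hiro: 13:20–13:30, 14:50–15:10, 17:00–17:20, 17:40–18:30.
Common window lengths: 10, 20, 20, 50 min; longest is 50.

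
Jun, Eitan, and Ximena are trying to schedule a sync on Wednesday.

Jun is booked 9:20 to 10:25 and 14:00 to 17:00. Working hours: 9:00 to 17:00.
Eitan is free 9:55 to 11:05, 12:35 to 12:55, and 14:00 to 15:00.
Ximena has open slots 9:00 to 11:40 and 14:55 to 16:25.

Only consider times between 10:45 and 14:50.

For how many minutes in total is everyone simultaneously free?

20 minutes

Jun free within 09:00–17:00: 09:00–09:20, 10:25–14:00.
Jun ∩ Eitan: 10:25–11:05, 12:35–12:55.
Jun ∩ Eitan ∩ Ximena: 10:25–11:05.
Restricted to 10:45–14:50: 10:45–11:05.
Total common minutes: 20.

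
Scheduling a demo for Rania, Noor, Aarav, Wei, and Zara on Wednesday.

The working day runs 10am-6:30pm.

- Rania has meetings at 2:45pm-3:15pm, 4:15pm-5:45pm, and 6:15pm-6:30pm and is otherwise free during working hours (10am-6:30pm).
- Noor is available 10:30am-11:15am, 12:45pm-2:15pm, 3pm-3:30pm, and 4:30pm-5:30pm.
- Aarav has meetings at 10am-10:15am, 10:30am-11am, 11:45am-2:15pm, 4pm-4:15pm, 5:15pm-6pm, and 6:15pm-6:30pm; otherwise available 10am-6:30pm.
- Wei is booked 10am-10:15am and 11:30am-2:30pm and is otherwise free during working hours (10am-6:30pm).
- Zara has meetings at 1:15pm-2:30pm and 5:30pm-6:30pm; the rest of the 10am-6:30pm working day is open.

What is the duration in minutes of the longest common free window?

Rania free within 10:00–18:30: 10:00–14:45, 15:15–16:15, 17:45–18:15.
Aarav free within 10:00–18:30: 10:15–10:30, 11:00–11:45, 14:15–16:00, 16:15–17:15, 18:00–18:15.
Wei free within 10:00–18:30: 10:15–11:30, 14:30–18:30.
Zara free within 10:00–18:30: 10:00–13:15, 14:30–17:30.
Rania ∩ Noor: 10:30–11:15, 12:45–14:15, 15:15–15:30.
Rania ∩ Noor ∩ Aarav: 11:00–11:15, 15:15–15:30.
Rania ∩ Noor ∩ Aarav ∩ Wei: 11:00–11:15, 15:15–15:30.
Rania ∩ Noor ∩ Aarav ∩ Wei ∩ Zara: 11:00–11:15, 15:15–15:30.
Common window lengths: 15, 15 min; longest is 15.

15 minutes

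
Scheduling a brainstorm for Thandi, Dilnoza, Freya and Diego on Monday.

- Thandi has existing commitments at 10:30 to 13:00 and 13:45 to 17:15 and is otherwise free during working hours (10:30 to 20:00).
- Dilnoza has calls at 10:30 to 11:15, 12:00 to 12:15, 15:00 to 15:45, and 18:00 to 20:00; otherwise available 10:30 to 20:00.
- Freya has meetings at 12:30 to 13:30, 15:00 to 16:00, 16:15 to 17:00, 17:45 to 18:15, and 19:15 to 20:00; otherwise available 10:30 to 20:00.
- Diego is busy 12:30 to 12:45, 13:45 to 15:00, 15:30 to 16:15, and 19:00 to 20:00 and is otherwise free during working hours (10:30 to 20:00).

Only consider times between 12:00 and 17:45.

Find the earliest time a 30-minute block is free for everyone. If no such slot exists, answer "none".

17:15

Thandi free within 10:30–20:00: 13:00–13:45, 17:15–20:00.
Dilnoza free within 10:30–20:00: 11:15–12:00, 12:15–15:00, 15:45–18:00.
Freya free within 10:30–20:00: 10:30–12:30, 13:30–15:00, 16:00–16:15, 17:00–17:45, 18:15–19:15.
Diego free within 10:30–20:00: 10:30–12:30, 12:45–13:45, 15:00–15:30, 16:15–19:00.
Thandi ∩ Dilnoza: 13:00–13:45, 17:15–18:00.
Thandi ∩ Dilnoza ∩ Freya: 13:30–13:45, 17:15–17:45.
Thandi ∩ Dilnoza ∩ Freya ∩ Diego: 13:30–13:45, 17:15–17:45.
Restricted to 12:00–17:45: 13:30–13:45, 17:15–17:45.
Windows ≥ 30 min: 17:15–17:45.
Earliest such window starts at 17:15.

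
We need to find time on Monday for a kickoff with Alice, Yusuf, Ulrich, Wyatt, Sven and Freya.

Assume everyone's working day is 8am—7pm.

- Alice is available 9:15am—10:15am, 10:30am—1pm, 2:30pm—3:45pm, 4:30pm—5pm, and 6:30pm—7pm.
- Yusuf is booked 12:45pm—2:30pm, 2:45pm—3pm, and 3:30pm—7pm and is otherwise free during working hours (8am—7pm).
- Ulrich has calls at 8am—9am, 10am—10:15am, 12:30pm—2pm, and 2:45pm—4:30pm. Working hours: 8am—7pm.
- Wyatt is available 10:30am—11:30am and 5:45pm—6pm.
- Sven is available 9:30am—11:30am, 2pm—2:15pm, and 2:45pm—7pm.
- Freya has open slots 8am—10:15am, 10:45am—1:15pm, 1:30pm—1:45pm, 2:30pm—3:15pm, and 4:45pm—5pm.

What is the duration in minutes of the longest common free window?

Yusuf free within 08:00–19:00: 08:00–12:45, 14:30–14:45, 15:00–15:30.
Ulrich free within 08:00–19:00: 09:00–10:00, 10:15–12:30, 14:00–14:45, 16:30–19:00.
Alice ∩ Yusuf: 09:15–10:15, 10:30–12:45, 14:30–14:45, 15:00–15:30.
Alice ∩ Yusuf ∩ Ulrich: 09:15–10:00, 10:30–12:30, 14:30–14:45.
Alice ∩ Yusuf ∩ Ulrich ∩ Wyatt: 10:30–11:30.
Alice ∩ Yusuf ∩ Ulrich ∩ Wyatt ∩ Sven: 10:30–11:30.
Alice ∩ Yusuf ∩ Ulrich ∩ Wyatt ∩ Sven ∩ Freya: 10:45–11:30.
Single common window of 45 minutes.

45 minutes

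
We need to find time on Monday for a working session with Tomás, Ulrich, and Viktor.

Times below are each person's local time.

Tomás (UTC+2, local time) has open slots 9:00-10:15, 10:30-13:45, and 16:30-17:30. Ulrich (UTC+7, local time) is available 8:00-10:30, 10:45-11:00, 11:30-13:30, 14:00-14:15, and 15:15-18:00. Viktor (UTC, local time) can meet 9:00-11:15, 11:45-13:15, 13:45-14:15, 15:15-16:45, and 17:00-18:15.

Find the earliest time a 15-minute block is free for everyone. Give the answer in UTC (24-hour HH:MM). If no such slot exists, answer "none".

Tomás → UTC: 07:00–08:15, 08:30–11:45, 14:30–15:30.
Ulrich → UTC: 01:00–03:30, 03:45–04:00, 04:30–06:30, 07:00–07:15, 08:15–11:00.
Viktor → UTC: 09:00–11:15, 11:45–13:15, 13:45–14:15, 15:15–16:45, 17:00–18:15.
Tomás ∩ Ulrich: 07:00–07:15, 08:30–11:00.
Tomás ∩ Ulrich ∩ Viktor: 09:00–11:00.
Windows ≥ 15 min: 09:00–11:00.
Earliest such window starts at 09:00.

09:00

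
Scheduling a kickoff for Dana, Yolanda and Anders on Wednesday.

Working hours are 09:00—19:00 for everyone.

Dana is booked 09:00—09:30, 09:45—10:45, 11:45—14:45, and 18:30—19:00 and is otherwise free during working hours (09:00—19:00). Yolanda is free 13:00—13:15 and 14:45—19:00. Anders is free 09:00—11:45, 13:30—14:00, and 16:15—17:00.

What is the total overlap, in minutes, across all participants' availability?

45 minutes

Dana free within 09:00–19:00: 09:30–09:45, 10:45–11:45, 14:45–18:30.
Dana ∩ Yolanda: 14:45–18:30.
Dana ∩ Yolanda ∩ Anders: 16:15–17:00.
Total common minutes: 45.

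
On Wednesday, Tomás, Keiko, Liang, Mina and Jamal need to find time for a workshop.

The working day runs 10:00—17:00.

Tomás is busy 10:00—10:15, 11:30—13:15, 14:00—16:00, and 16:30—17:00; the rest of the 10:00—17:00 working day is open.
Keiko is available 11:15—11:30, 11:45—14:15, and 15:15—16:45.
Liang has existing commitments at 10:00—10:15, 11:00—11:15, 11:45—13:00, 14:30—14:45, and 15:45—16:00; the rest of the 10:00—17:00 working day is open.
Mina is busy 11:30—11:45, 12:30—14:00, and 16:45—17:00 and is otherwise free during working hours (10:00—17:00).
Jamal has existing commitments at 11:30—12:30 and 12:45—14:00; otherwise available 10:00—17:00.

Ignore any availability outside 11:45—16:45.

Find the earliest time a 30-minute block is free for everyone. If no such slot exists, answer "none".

16:00

Tomás free within 10:00–17:00: 10:15–11:30, 13:15–14:00, 16:00–16:30.
Liang free within 10:00–17:00: 10:15–11:00, 11:15–11:45, 13:00–14:30, 14:45–15:45, 16:00–17:00.
Mina free within 10:00–17:00: 10:00–11:30, 11:45–12:30, 14:00–16:45.
Jamal free within 10:00–17:00: 10:00–11:30, 12:30–12:45, 14:00–17:00.
Tomás ∩ Keiko: 11:15–11:30, 13:15–14:00, 16:00–16:30.
Tomás ∩ Keiko ∩ Liang: 11:15–11:30, 13:15–14:00, 16:00–16:30.
Tomás ∩ Keiko ∩ Liang ∩ Mina: 11:15–11:30, 16:00–16:30.
Tomás ∩ Keiko ∩ Liang ∩ Mina ∩ Jamal: 11:15–11:30, 16:00–16:30.
Restricted to 11:45–16:45: 16:00–16:30.
Windows ≥ 30 min: 16:00–16:30.
Earliest such window starts at 16:00.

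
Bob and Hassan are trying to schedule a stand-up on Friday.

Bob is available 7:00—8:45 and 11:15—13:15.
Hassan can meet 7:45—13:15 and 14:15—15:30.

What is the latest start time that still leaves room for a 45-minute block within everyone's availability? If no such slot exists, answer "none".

Bob ∩ Hassan: 07:45–08:45, 11:15–13:15.
Windows ≥ 45 min: 07:45–08:45, 11:15–13:15.
Latest start in the last window 11:15–13:15 is 13:15 − 45 min = 12:30.

12:30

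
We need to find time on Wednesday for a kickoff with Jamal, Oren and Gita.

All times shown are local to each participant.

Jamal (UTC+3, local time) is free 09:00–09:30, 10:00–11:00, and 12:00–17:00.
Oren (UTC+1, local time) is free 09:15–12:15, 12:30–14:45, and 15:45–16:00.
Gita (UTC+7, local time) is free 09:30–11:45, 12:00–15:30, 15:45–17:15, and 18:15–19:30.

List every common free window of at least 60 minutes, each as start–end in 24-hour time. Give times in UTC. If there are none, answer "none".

Jamal → UTC: 06:00–06:30, 07:00–08:00, 09:00–14:00.
Oren → UTC: 08:15–11:15, 11:30–13:45, 14:45–15:00.
Gita → UTC: 02:30–04:45, 05:00–08:30, 08:45–10:15, 11:15–12:30.
Jamal ∩ Oren: 09:00–11:15, 11:30–13:45.
Jamal ∩ Oren ∩ Gita: 09:00–10:15, 11:30–12:30.
Windows ≥ 60 min: 09:00–10:15, 11:30–12:30.

09:00–10:15, 11:30–12:30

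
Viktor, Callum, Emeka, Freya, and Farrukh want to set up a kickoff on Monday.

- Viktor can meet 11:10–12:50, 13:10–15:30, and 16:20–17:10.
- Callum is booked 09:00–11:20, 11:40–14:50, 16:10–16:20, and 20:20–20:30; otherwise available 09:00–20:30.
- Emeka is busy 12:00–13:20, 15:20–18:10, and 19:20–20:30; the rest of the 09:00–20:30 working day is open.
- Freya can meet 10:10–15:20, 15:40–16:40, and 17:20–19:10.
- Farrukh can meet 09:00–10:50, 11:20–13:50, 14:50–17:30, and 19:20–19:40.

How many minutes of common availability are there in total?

Callum free within 09:00–20:30: 11:20–11:40, 14:50–16:10, 16:20–20:20.
Emeka free within 09:00–20:30: 09:00–12:00, 13:20–15:20, 18:10–19:20.
Viktor ∩ Callum: 11:20–11:40, 14:50–15:30, 16:20–17:10.
Viktor ∩ Callum ∩ Emeka: 11:20–11:40, 14:50–15:20.
Viktor ∩ Callum ∩ Emeka ∩ Freya: 11:20–11:40, 14:50–15:20.
Viktor ∩ Callum ∩ Emeka ∩ Freya ∩ Farrukh: 11:20–11:40, 14:50–15:20.
Total common minutes: 20 + 30 = 50.

50 minutes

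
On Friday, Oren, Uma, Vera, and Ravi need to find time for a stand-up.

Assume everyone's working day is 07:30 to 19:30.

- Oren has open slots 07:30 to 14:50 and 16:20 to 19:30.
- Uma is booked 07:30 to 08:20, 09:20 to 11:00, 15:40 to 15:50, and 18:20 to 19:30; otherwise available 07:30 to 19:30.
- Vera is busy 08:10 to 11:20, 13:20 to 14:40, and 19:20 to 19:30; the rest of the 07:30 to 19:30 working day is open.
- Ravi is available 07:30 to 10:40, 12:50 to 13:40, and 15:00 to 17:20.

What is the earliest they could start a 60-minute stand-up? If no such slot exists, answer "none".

Uma free within 07:30–19:30: 08:20–09:20, 11:00–15:40, 15:50–18:20.
Vera free within 07:30–19:30: 07:30–08:10, 11:20–13:20, 14:40–19:20.
Oren ∩ Uma: 08:20–09:20, 11:00–14:50, 16:20–18:20.
Oren ∩ Uma ∩ Vera: 11:20–13:20, 14:40–14:50, 16:20–18:20.
Oren ∩ Uma ∩ Vera ∩ Ravi: 12:50–13:20, 16:20–17:20.
Windows ≥ 60 min: 16:20–17:20.
Earliest such window starts at 16:20.

16:20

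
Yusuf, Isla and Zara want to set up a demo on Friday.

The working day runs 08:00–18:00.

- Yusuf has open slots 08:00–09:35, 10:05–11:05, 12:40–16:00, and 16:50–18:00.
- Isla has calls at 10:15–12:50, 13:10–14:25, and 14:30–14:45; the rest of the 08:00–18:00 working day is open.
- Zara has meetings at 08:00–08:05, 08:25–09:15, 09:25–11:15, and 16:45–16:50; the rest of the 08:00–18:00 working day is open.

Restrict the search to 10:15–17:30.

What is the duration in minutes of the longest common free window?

75 minutes

Isla free within 08:00–18:00: 08:00–10:15, 12:50–13:10, 14:25–14:30, 14:45–18:00.
Zara free within 08:00–18:00: 08:05–08:25, 09:15–09:25, 11:15–16:45, 16:50–18:00.
Yusuf ∩ Isla: 08:00–09:35, 10:05–10:15, 12:50–13:10, 14:25–14:30, 14:45–16:00, 16:50–18:00.
Yusuf ∩ Isla ∩ Zara: 08:05–08:25, 09:15–09:25, 12:50–13:10, 14:25–14:30, 14:45–16:00, 16:50–18:00.
Restricted to 10:15–17:30: 12:50–13:10, 14:25–14:30, 14:45–16:00, 16:50–17:30.
Common window lengths: 20, 5, 75, 40 min; longest is 75.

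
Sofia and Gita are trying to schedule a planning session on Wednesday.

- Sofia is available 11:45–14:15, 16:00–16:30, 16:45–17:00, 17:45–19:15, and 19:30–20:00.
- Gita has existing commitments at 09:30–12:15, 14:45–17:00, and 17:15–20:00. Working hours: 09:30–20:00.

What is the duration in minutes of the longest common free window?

120 minutes

Gita free within 09:30–20:00: 12:15–14:45, 17:00–17:15.
Sofia ∩ Gita: 12:15–14:15.
Single common window of 120 minutes.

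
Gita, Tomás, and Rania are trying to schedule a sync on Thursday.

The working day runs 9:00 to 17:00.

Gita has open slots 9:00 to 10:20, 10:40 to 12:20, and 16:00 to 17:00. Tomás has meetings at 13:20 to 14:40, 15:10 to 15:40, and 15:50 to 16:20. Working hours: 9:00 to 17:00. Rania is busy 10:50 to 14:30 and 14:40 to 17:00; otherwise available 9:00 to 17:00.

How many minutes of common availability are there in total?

Tomás free within 09:00–17:00: 09:00–13:20, 14:40–15:10, 15:40–15:50, 16:20–17:00.
Rania free within 09:00–17:00: 09:00–10:50, 14:30–14:40.
Gita ∩ Tomás: 09:00–10:20, 10:40–12:20, 16:20–17:00.
Gita ∩ Tomás ∩ Rania: 09:00–10:20, 10:40–10:50.
Total common minutes: 80 + 10 = 90.

90 minutes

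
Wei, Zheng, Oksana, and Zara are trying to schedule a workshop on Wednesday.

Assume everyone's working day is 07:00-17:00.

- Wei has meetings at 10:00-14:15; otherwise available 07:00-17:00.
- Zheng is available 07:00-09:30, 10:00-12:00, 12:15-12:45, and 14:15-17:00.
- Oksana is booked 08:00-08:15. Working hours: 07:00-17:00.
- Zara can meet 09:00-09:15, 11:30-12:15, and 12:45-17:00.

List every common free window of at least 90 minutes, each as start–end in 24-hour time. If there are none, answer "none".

14:15–17:00

Wei free within 07:00–17:00: 07:00–10:00, 14:15–17:00.
Oksana free within 07:00–17:00: 07:00–08:00, 08:15–17:00.
Wei ∩ Zheng: 07:00–09:30, 14:15–17:00.
Wei ∩ Zheng ∩ Oksana: 07:00–08:00, 08:15–09:30, 14:15–17:00.
Wei ∩ Zheng ∩ Oksana ∩ Zara: 09:00–09:15, 14:15–17:00.
Windows ≥ 90 min: 14:15–17:00.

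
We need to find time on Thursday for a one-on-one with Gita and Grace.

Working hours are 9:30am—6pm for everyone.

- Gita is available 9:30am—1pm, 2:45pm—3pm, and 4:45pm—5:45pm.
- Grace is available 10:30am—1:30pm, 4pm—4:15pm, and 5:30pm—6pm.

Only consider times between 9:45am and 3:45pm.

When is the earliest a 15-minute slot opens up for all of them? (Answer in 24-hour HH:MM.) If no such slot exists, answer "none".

10:30

Gita ∩ Grace: 10:30–13:00, 17:30–17:45.
Restricted to 09:45–15:45: 10:30–13:00.
Windows ≥ 15 min: 10:30–13:00.
Earliest such window starts at 10:30.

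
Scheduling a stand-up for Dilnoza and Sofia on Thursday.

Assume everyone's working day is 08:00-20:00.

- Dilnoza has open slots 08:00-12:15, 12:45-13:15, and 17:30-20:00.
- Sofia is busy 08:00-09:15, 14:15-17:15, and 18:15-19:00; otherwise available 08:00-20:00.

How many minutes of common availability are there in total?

Sofia free within 08:00–20:00: 09:15–14:15, 17:15–18:15, 19:00–20:00.
Dilnoza ∩ Sofia: 09:15–12:15, 12:45–13:15, 17:30–18:15, 19:00–20:00.
Total common minutes: 180 + 30 + 45 + 60 = 315.

315 minutes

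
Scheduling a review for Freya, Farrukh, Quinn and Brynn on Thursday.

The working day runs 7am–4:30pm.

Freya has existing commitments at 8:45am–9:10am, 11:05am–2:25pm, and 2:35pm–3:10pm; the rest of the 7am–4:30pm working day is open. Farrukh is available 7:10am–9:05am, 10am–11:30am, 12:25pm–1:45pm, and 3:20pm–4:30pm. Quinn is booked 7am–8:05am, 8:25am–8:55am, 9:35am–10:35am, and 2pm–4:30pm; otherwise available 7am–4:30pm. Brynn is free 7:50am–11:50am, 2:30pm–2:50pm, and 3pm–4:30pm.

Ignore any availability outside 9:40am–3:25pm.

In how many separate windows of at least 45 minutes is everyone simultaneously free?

Freya free within 07:00–16:30: 07:00–08:45, 09:10–11:05, 14:25–14:35, 15:10–16:30.
Quinn free within 07:00–16:30: 08:05–08:25, 08:55–09:35, 10:35–14:00.
Freya ∩ Farrukh: 07:10–08:45, 10:00–11:05, 15:20–16:30.
Freya ∩ Farrukh ∩ Quinn: 08:05–08:25, 10:35–11:05.
Freya ∩ Farrukh ∩ Quinn ∩ Brynn: 08:05–08:25, 10:35–11:05.
Restricted to 09:40–15:25: 10:35–11:05.
Windows ≥ 45 min: (none).
That's 0 windows.

0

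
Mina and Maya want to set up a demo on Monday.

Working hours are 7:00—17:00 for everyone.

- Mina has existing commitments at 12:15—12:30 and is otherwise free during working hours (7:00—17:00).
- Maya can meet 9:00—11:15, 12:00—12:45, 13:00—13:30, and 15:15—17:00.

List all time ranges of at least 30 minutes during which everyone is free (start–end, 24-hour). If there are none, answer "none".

Mina free within 07:00–17:00: 07:00–12:15, 12:30–17:00.
Mina ∩ Maya: 09:00–11:15, 12:00–12:15, 12:30–12:45, 13:00–13:30, 15:15–17:00.
Windows ≥ 30 min: 09:00–11:15, 13:00–13:30, 15:15–17:00.

09:00–11:15, 13:00–13:30, 15:15–17:00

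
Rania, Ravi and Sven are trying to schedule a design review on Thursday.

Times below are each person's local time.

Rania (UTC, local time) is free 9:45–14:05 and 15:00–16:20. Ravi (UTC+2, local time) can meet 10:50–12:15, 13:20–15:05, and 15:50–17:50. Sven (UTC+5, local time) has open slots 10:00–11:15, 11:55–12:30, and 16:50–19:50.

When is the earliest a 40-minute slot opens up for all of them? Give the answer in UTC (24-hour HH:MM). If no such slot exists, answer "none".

11:50

Rania → UTC: 09:45–14:05, 15:00–16:20.
Ravi → UTC: 08:50–10:15, 11:20–13:05, 13:50–15:50.
Sven → UTC: 05:00–06:15, 06:55–07:30, 11:50–14:50.
Rania ∩ Ravi: 09:45–10:15, 11:20–13:05, 13:50–14:05, 15:00–15:50.
Rania ∩ Ravi ∩ Sven: 11:50–13:05, 13:50–14:05.
Windows ≥ 40 min: 11:50–13:05.
Earliest such window starts at 11:50.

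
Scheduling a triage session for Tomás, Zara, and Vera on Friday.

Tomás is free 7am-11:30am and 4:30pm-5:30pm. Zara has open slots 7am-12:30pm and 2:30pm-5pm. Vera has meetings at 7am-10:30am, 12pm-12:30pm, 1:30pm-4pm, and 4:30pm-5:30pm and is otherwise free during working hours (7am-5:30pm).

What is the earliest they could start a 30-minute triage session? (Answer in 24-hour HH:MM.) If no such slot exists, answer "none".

Vera free within 07:00–17:30: 10:30–12:00, 12:30–13:30, 16:00–16:30.
Tomás ∩ Zara: 07:00–11:30, 16:30–17:00.
Tomás ∩ Zara ∩ Vera: 10:30–11:30.
Windows ≥ 30 min: 10:30–11:30.
Earliest such window starts at 10:30.

10:30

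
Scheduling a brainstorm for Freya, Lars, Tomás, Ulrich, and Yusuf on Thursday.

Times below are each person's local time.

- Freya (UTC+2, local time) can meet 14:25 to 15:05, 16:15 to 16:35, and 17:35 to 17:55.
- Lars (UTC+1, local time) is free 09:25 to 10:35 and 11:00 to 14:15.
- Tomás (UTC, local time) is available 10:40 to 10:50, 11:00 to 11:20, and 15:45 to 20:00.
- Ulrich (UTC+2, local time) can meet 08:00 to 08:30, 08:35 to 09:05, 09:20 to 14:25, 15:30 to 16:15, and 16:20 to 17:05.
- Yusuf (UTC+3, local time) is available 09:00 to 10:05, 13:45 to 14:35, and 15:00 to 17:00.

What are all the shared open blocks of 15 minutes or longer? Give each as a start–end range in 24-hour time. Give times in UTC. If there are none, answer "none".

Freya → UTC: 12:25–13:05, 14:15–14:35, 15:35–15:55.
Lars → UTC: 08:25–09:35, 10:00–13:15.
Tomás → UTC: 10:40–10:50, 11:00–11:20, 15:45–20:00.
Ulrich → UTC: 06:00–06:30, 06:35–07:05, 07:20–12:25, 13:30–14:15, 14:20–15:05.
Yusuf → UTC: 06:00–07:05, 10:45–11:35, 12:00–14:00.
Freya ∩ Lars: 12:25–13:05.
Freya ∩ Lars ∩ Tomás: (none).
Freya ∩ Lars ∩ Tomás ∩ Ulrich: (none).
Freya ∩ Lars ∩ Tomás ∩ Ulrich ∩ Yusuf: (none).
Windows ≥ 15 min: (none).

none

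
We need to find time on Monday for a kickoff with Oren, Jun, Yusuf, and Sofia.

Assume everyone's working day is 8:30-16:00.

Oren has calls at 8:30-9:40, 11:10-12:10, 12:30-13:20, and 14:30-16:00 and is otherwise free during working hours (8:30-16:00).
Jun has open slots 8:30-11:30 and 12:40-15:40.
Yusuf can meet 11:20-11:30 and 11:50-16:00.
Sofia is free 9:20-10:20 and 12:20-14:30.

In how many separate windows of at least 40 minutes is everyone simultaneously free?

Oren free within 08:30–16:00: 09:40–11:10, 12:10–12:30, 13:20–14:30.
Oren ∩ Jun: 09:40–11:10, 13:20–14:30.
Oren ∩ Jun ∩ Yusuf: 13:20–14:30.
Oren ∩ Jun ∩ Yusuf ∩ Sofia: 13:20–14:30.
Windows ≥ 40 min: 13:20–14:30.
That's 1 window.

1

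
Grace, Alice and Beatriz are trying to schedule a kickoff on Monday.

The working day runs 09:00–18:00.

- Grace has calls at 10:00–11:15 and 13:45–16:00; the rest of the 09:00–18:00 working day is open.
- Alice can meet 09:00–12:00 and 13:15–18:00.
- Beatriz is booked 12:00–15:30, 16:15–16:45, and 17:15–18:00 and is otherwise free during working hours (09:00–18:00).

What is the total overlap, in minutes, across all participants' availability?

Grace free within 09:00–18:00: 09:00–10:00, 11:15–13:45, 16:00–18:00.
Beatriz free within 09:00–18:00: 09:00–12:00, 15:30–16:15, 16:45–17:15.
Grace ∩ Alice: 09:00–10:00, 11:15–12:00, 13:15–13:45, 16:00–18:00.
Grace ∩ Alice ∩ Beatriz: 09:00–10:00, 11:15–12:00, 16:00–16:15, 16:45–17:15.
Total common minutes: 60 + 45 + 15 + 30 = 150.

150 minutes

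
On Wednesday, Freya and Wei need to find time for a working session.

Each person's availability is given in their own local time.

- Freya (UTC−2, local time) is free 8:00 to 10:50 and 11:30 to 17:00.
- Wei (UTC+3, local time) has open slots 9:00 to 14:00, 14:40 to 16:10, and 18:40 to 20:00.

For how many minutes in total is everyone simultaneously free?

210 minutes

Freya → UTC: 10:00–12:50, 13:30–19:00.
Wei → UTC: 06:00–11:00, 11:40–13:10, 15:40–17:00.
Freya ∩ Wei: 10:00–11:00, 11:40–12:50, 15:40–17:00.
Total common minutes: 60 + 70 + 80 = 210.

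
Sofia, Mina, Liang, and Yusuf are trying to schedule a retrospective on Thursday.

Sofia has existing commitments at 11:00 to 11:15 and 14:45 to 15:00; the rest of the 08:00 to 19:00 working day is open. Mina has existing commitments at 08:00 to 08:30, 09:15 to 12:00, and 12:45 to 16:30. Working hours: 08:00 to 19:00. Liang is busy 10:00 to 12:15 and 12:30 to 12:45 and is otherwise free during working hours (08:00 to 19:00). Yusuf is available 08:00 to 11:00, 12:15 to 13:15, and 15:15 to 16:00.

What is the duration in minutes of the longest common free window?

Sofia free within 08:00–19:00: 08:00–11:00, 11:15–14:45, 15:00–19:00.
Mina free within 08:00–19:00: 08:30–09:15, 12:00–12:45, 16:30–19:00.
Liang free within 08:00–19:00: 08:00–10:00, 12:15–12:30, 12:45–19:00.
Sofia ∩ Mina: 08:30–09:15, 12:00–12:45, 16:30–19:00.
Sofia ∩ Mina ∩ Liang: 08:30–09:15, 12:15–12:30, 16:30–19:00.
Sofia ∩ Mina ∩ Liang ∩ Yusuf: 08:30–09:15, 12:15–12:30.
Common window lengths: 45, 15 min; longest is 45.

45 minutes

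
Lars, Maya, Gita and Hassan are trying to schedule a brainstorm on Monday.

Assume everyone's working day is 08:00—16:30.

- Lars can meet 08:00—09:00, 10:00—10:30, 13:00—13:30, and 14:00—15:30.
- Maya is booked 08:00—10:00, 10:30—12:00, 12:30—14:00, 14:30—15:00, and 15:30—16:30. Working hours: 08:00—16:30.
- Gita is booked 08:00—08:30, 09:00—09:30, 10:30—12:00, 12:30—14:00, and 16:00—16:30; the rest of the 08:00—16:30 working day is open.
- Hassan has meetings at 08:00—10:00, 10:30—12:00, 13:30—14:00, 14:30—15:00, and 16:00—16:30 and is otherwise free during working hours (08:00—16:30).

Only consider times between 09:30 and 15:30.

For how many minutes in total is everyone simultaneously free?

90 minutes

Maya free within 08:00–16:30: 10:00–10:30, 12:00–12:30, 14:00–14:30, 15:00–15:30.
Gita free within 08:00–16:30: 08:30–09:00, 09:30–10:30, 12:00–12:30, 14:00–16:00.
Hassan free within 08:00–16:30: 10:00–10:30, 12:00–13:30, 14:00–14:30, 15:00–16:00.
Lars ∩ Maya: 10:00–10:30, 14:00–14:30, 15:00–15:30.
Lars ∩ Maya ∩ Gita: 10:00–10:30, 14:00–14:30, 15:00–15:30.
Lars ∩ Maya ∩ Gita ∩ Hassan: 10:00–10:30, 14:00–14:30, 15:00–15:30.
Restricted to 09:30–15:30: 10:00–10:30, 14:00–14:30, 15:00–15:30.
Total common minutes: 30 + 30 + 30 = 90.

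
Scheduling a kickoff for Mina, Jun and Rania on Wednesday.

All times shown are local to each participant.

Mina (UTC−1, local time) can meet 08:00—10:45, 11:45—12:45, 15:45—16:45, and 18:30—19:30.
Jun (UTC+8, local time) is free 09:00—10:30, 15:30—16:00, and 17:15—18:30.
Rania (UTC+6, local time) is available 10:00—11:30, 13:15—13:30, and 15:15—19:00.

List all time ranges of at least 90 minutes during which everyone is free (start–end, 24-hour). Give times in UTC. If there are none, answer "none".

Mina → UTC: 09:00–11:45, 12:45–13:45, 16:45–17:45, 19:30–20:30.
Jun → UTC: 01:00–02:30, 07:30–08:00, 09:15–10:30.
Rania → UTC: 04:00–05:30, 07:15–07:30, 09:15–13:00.
Mina ∩ Jun: 09:15–10:30.
Mina ∩ Jun ∩ Rania: 09:15–10:30.
Windows ≥ 90 min: (none).

none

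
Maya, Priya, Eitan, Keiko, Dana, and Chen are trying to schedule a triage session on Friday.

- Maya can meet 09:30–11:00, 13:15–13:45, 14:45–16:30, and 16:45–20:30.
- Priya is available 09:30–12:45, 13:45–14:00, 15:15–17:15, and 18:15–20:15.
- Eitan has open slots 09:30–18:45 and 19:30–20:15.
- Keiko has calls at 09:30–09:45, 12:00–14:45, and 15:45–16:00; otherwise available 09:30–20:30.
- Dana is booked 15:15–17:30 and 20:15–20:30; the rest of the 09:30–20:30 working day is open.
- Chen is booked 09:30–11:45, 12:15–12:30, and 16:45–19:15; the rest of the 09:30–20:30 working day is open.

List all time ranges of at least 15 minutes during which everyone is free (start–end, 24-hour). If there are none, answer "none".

19:30–20:15

Keiko free within 09:30–20:30: 09:45–12:00, 14:45–15:45, 16:00–20:30.
Dana free within 09:30–20:30: 09:30–15:15, 17:30–20:15.
Chen free within 09:30–20:30: 11:45–12:15, 12:30–16:45, 19:15–20:30.
Maya ∩ Priya: 09:30–11:00, 15:15–16:30, 16:45–17:15, 18:15–20:15.
Maya ∩ Priya ∩ Eitan: 09:30–11:00, 15:15–16:30, 16:45–17:15, 18:15–18:45, 19:30–20:15.
Maya ∩ Priya ∩ Eitan ∩ Keiko: 09:45–11:00, 15:15–15:45, 16:00–16:30, 16:45–17:15, 18:15–18:45, 19:30–20:15.
Maya ∩ Priya ∩ Eitan ∩ Keiko ∩ Dana: 09:45–11:00, 18:15–18:45, 19:30–20:15.
Maya ∩ Priya ∩ Eitan ∩ Keiko ∩ Dana ∩ Chen: 19:30–20:15.
Windows ≥ 15 min: 19:30–20:15.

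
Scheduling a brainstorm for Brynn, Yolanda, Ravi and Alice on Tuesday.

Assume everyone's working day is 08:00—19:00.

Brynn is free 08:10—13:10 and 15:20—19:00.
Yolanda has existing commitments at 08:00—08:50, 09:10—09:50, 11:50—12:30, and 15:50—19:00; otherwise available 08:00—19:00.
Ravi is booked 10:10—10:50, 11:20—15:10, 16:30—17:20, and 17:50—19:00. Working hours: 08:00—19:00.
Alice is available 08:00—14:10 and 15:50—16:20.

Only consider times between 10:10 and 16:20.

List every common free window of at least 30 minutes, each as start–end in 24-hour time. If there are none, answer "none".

10:50–11:20

Yolanda free within 08:00–19:00: 08:50–09:10, 09:50–11:50, 12:30–15:50.
Ravi free within 08:00–19:00: 08:00–10:10, 10:50–11:20, 15:10–16:30, 17:20–17:50.
Brynn ∩ Yolanda: 08:50–09:10, 09:50–11:50, 12:30–13:10, 15:20–15:50.
Brynn ∩ Yolanda ∩ Ravi: 08:50–09:10, 09:50–10:10, 10:50–11:20, 15:20–15:50.
Brynn ∩ Yolanda ∩ Ravi ∩ Alice: 08:50–09:10, 09:50–10:10, 10:50–11:20.
Restricted to 10:10–16:20: 10:50–11:20.
Windows ≥ 30 min: 10:50–11:20.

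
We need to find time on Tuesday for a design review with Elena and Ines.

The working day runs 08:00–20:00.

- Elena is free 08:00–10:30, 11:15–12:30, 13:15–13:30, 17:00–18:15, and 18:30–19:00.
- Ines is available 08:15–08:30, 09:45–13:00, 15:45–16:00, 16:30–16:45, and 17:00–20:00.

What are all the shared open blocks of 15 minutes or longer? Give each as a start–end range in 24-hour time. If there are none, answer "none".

Elena ∩ Ines: 08:15–08:30, 09:45–10:30, 11:15–12:30, 17:00–18:15, 18:30–19:00.
Windows ≥ 15 min: 08:15–08:30, 09:45–10:30, 11:15–12:30, 17:00–18:15, 18:30–19:00.

08:15–08:30, 09:45–10:30, 11:15–12:30, 17:00–18:15, 18:30–19:00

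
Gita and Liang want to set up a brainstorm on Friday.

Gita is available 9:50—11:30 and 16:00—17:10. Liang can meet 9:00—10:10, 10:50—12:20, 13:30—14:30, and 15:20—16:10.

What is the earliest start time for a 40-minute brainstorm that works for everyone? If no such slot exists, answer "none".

Gita ∩ Liang: 09:50–10:10, 10:50–11:30, 16:00–16:10.
Windows ≥ 40 min: 10:50–11:30.
Earliest such window starts at 10:50.

10:50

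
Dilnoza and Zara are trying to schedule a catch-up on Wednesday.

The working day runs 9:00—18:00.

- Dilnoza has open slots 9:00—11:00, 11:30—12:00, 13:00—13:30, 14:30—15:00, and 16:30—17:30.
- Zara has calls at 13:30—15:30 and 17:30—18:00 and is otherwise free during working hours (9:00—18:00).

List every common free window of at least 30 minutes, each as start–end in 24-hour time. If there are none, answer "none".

09:00–11:00, 11:30–12:00, 13:00–13:30, 16:30–17:30

Zara free within 09:00–18:00: 09:00–13:30, 15:30–17:30.
Dilnoza ∩ Zara: 09:00–11:00, 11:30–12:00, 13:00–13:30, 16:30–17:30.
Windows ≥ 30 min: 09:00–11:00, 11:30–12:00, 13:00–13:30, 16:30–17:30.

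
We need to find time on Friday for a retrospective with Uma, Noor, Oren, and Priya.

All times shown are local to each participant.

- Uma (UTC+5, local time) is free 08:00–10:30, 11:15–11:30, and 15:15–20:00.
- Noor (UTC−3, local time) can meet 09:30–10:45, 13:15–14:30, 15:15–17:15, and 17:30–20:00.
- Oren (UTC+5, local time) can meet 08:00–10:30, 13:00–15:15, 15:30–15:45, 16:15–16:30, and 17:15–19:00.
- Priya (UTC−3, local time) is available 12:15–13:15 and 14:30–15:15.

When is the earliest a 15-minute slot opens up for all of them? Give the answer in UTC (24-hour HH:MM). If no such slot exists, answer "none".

Uma → UTC: 03:00–05:30, 06:15–06:30, 10:15–15:00.
Noor → UTC: 12:30–13:45, 16:15–17:30, 18:15–20:15, 20:30–23:00.
Oren → UTC: 03:00–05:30, 08:00–10:15, 10:30–10:45, 11:15–11:30, 12:15–14:00.
Priya → UTC: 15:15–16:15, 17:30–18:15.
Uma ∩ Noor: 12:30–13:45.
Uma ∩ Noor ∩ Oren: 12:30–13:45.
Uma ∩ Noor ∩ Oren ∩ Priya: (none).
Windows ≥ 15 min: (none).

none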